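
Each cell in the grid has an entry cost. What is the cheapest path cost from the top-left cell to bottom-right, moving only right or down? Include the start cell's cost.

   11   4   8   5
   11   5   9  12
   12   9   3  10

42

Cheapest: [0,0] -> [0,1] -> [1,1] -> [1,2] -> [2,2] -> [2,3]
  11 + 4 + 5 + 9 + 3 + 10 = 42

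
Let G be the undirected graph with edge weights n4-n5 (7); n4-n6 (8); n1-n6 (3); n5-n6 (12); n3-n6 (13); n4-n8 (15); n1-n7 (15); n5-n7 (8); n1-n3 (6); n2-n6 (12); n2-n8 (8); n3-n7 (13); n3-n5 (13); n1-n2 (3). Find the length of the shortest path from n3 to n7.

Some routes from n3 to n7:
n3-n1-n7: 6 + 15 = 21
n3-n6-n1-n7: 13 + 3 + 15 = 31
n3-n1-n6-n5-n7: 6 + 3 + 12 + 8 = 29
n3-n7: 13
n3-n5-n7: 13 + 8 = 21
n3-n1-n6-n4-n5-n7: 6 + 3 + 8 + 7 + 8 = 32
Best route has total 13.

13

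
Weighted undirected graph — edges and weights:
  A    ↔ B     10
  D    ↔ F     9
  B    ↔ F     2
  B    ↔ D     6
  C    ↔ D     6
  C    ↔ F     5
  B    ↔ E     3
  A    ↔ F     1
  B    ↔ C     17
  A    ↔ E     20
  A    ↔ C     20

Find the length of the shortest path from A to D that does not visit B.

10

Comparing a few candidate routes:
A-F-D: 1 + 9 = 10
A-F-C-D: 1 + 5 + 6 = 12
A-C-D: 20 + 6 = 26
Shortest: 10.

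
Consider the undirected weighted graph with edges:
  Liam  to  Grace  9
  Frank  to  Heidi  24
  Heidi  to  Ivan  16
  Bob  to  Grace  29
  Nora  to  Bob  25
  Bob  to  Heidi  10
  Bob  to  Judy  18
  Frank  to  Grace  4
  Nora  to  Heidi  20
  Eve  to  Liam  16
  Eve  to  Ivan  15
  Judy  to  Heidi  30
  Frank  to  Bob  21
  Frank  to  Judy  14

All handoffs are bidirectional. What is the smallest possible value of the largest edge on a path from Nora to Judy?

Checking several routes:
Nora→Heidi→Ivan→Eve→Liam→Grace→Frank→Bob→Judy: max(20, 16, 15, 16, 9, 4, 21, 18) = 21
Nora→Heidi→Bob→Frank→Judy: max(20, 10, 21, 14) = 21
Nora→Heidi→Ivan→Eve→Liam→Grace→Frank→Judy: max(20, 16, 15, 16, 9, 4, 14) = 20
Nora→Heidi→Bob→Judy: max(20, 10, 18) = 20
The minimum achievable maximum is 20.

20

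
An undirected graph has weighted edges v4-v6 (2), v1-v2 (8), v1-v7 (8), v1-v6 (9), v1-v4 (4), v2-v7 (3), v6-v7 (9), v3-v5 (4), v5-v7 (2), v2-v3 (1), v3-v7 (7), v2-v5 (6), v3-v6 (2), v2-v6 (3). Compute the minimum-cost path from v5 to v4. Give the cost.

Some routes from v5 to v4:
v5 -> v2 -> v3 -> v6 -> v4: 6 + 1 + 2 + 2 = 11
v5 -> v3 -> v2 -> v6 -> v4: 4 + 1 + 3 + 2 = 10
v5 -> v7 -> v2 -> v6 -> v4: 2 + 3 + 3 + 2 = 10
v5 -> v7 -> v2 -> v3 -> v6 -> v4: 2 + 3 + 1 + 2 + 2 = 10
v5 -> v3 -> v6 -> v4: 4 + 2 + 2 = 8
Shortest: 8.

8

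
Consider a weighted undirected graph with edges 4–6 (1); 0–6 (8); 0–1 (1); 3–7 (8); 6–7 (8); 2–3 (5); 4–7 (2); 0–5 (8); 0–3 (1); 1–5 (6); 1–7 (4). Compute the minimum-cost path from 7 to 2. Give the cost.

11

Checking several routes:
7 -> 4 -> 6 -> 0 -> 3 -> 2: 2 + 1 + 8 + 1 + 5 = 17
7 -> 3 -> 2: 8 + 5 = 13
7 -> 1 -> 0 -> 3 -> 2: 4 + 1 + 1 + 5 = 11
7 -> 6 -> 0 -> 3 -> 2: 8 + 8 + 1 + 5 = 22
Best route has total 11.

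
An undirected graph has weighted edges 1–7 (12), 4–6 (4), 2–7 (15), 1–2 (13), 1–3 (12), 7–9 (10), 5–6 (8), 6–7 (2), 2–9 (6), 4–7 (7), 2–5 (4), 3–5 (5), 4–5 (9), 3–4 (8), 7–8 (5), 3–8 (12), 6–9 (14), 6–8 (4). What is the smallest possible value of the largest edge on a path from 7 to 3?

A few of the 7→3 routes:
7→8→6→4→3: max(5, 4, 4, 8) = 8
7→6→4→3: max(2, 4, 8) = 8
7→8→6→5→3: max(5, 4, 8, 5) = 8
7→4→3: max(7, 8) = 8
7→4→6→5→3: max(7, 4, 8, 5) = 8
7→6→5→3: max(2, 8, 5) = 8
Best route has worst link 8.

8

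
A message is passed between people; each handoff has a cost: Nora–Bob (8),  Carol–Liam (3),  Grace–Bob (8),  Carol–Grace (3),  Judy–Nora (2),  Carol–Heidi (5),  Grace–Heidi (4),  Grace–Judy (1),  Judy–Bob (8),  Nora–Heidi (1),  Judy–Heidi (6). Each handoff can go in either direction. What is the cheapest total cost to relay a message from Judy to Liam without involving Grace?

11

Paths from Judy to Liam avoiding Grace:
Judy -> Nora -> Heidi -> Carol -> Liam: 2 + 1 + 5 + 3 = 11
Judy -> Bob -> Nora -> Heidi -> Carol -> Liam: 8 + 8 + 1 + 5 + 3 = 25
Judy -> Heidi -> Carol -> Liam: 6 + 5 + 3 = 14
Shortest: 11.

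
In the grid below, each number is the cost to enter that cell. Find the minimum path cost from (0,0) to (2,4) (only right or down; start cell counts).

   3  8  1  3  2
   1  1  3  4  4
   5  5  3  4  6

Cheapest: (0,0) → (1,0) → (1,1) → (1,2) → (2,2) → (2,3) → (2,4)
  3 + 1 + 1 + 3 + 3 + 4 + 6 = 21
For comparison, the top-then-right route costs 27.

21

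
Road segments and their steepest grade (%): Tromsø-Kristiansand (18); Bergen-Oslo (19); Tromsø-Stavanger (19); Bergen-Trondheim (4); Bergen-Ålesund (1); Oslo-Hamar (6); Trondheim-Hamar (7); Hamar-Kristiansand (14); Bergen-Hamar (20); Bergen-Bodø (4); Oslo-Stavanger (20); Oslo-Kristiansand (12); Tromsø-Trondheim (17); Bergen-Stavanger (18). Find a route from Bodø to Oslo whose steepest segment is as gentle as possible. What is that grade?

A few of the Bodø→Oslo routes:
Bodø - Bergen - Trondheim - Tromsø - Kristiansand - Hamar - Oslo: max(4, 4, 17, 18, 14, 6) = 18
Bodø - Bergen - Trondheim - Hamar - Oslo: max(4, 4, 7, 6) = 7
Bodø - Bergen - Trondheim - Tromsø - Kristiansand - Oslo: max(4, 4, 17, 18, 12) = 18
Bodø - Bergen - Trondheim - Hamar - Kristiansand - Oslo: max(4, 4, 7, 14, 12) = 14
Best route has worst link 7%.

7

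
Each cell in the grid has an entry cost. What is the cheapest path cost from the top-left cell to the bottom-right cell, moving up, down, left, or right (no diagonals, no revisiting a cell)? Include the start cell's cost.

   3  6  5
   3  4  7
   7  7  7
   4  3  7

27

Cheapest: (0,0) (1,0) (1,1) (2,1) (3,1) (3,2)
  3 + 3 + 4 + 7 + 3 + 7 = 27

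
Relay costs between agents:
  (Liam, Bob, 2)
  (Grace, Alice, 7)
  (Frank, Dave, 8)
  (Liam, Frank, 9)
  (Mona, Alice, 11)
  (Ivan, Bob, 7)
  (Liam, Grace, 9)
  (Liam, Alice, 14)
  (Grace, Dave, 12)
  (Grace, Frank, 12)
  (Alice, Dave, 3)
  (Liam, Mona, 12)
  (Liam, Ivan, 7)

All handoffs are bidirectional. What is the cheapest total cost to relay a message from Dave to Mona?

Some routes from Dave to Mona:
Dave→Alice→Liam→Mona: 3 + 14 + 12 = 29
Dave→Alice→Mona: 3 + 11 = 14
Dave→Frank→Liam→Mona: 8 + 9 + 12 = 29
Best route has total 14.

14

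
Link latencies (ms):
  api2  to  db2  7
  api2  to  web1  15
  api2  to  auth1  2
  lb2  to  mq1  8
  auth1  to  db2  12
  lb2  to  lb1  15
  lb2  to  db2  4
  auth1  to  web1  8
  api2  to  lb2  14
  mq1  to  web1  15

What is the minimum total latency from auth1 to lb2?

13

Comparing a few candidate routes:
auth1→db2→lb2: 12 + 4 = 16
auth1→api2→lb2: 2 + 14 = 16
auth1→api2→db2→lb2: 2 + 7 + 4 = 13
auth1→db2→api2→lb2: 12 + 7 + 14 = 33
auth1→web1→mq1→lb2: 8 + 15 + 8 = 31
The minimum is 13 ms.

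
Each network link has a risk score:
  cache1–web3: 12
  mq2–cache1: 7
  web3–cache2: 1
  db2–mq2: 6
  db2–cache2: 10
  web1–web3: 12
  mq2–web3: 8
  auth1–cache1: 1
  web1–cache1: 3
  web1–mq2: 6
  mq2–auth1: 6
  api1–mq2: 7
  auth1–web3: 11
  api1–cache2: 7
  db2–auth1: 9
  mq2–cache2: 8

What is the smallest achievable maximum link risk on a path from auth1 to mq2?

Checking several routes:
auth1-cache1-mq2: max(1, 7) = 7
auth1-mq2: max(6) = 6
auth1-cache1-web1-mq2: max(1, 3, 6) = 6
auth1-db2-mq2: max(9, 6) = 9
The minimum achievable maximum is 6.

6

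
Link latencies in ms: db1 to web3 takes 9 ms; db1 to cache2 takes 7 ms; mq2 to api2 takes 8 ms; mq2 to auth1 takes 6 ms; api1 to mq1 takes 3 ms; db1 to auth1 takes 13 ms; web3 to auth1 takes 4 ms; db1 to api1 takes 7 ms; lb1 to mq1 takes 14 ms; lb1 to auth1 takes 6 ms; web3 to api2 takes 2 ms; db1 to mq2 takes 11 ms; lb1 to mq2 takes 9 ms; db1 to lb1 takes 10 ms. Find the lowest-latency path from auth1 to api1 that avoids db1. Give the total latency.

23

Paths from auth1 to api1 avoiding db1:
auth1 - lb1 - mq1 - api1: 6 + 14 + 3 = 23
auth1 - web3 - api2 - mq2 - lb1 - mq1 - api1: 4 + 2 + 8 + 9 + 14 + 3 = 40
auth1 - mq2 - lb1 - mq1 - api1: 6 + 9 + 14 + 3 = 32
Shortest: 23 ms.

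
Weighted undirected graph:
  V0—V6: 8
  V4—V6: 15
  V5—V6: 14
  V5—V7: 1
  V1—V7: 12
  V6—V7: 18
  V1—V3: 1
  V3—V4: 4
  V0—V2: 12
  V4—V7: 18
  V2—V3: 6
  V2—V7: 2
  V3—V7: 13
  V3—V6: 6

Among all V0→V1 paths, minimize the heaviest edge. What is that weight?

8

A few of the V0→V1 routes:
V0 - V2 - V3 - V1: max(12, 6, 1) = 12
V0 - V6 - V3 - V1: max(8, 6, 1) = 8
V0 - V2 - V7 - V1: max(12, 2, 12) = 12
Best route has worst link 8.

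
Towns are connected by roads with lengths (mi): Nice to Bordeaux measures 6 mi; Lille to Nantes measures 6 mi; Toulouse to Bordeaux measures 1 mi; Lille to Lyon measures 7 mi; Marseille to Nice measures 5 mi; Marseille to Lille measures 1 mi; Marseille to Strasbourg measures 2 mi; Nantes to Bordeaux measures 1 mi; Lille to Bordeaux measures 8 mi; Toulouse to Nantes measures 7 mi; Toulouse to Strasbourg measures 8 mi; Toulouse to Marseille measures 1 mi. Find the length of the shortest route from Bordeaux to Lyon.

10

Comparing a few candidate routes:
Bordeaux -> Lille -> Lyon: 8 + 7 = 15
Bordeaux -> Toulouse -> Marseille -> Lille -> Lyon: 1 + 1 + 1 + 7 = 10
Bordeaux -> Nantes -> Toulouse -> Marseille -> Lille -> Lyon: 1 + 7 + 1 + 1 + 7 = 17
Bordeaux -> Nice -> Marseille -> Lille -> Lyon: 6 + 5 + 1 + 7 = 19
Bordeaux -> Nantes -> Lille -> Lyon: 1 + 6 + 7 = 14
Bordeaux -> Toulouse -> Strasbourg -> Marseille -> Lille -> Lyon: 1 + 8 + 2 + 1 + 7 = 19
Best route has total 10 mi.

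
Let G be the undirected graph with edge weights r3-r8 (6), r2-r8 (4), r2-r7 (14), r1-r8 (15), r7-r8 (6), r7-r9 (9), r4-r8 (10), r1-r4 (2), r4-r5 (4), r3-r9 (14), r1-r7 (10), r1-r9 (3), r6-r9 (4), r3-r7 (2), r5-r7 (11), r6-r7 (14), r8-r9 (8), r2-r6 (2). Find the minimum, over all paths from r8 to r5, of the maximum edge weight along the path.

4

Some routes from r8 to r5:
r8 -> r3 -> r7 -> r9 -> r1 -> r4 -> r5: max(6, 2, 9, 3, 2, 4) = 9
r8 -> r7 -> r9 -> r1 -> r4 -> r5: max(6, 9, 3, 2, 4) = 9
r8 -> r9 -> r1 -> r4 -> r5: max(8, 3, 2, 4) = 8
r8 -> r2 -> r6 -> r9 -> r1 -> r4 -> r5: max(4, 2, 4, 3, 2, 4) = 4
Smallest bottleneck: 4.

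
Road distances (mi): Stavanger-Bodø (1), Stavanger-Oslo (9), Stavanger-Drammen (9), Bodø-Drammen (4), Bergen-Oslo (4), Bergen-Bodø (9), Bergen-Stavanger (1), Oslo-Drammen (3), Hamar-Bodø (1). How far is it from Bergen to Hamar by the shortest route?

3

Checking several routes:
Bergen - Bodø - Hamar: 9 + 1 = 10
Bergen - Oslo - Drammen - Bodø - Hamar: 4 + 3 + 4 + 1 = 12
Bergen - Stavanger - Bodø - Hamar: 1 + 1 + 1 = 3
Best route has total 3 mi.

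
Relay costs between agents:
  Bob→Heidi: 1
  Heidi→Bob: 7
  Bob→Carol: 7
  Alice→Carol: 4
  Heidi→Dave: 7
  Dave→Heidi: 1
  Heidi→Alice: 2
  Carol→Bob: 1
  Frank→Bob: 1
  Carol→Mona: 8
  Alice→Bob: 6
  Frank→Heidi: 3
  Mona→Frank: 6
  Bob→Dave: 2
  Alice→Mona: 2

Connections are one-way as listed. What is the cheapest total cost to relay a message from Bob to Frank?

11

Some routes from Bob to Frank:
Bob→Dave→Heidi→Alice→Mona→Frank: 2 + 1 + 2 + 2 + 6 = 13
Bob→Carol→Mona→Frank: 7 + 8 + 6 = 21
Bob→Heidi→Alice→Mona→Frank: 1 + 2 + 2 + 6 = 11
Shortest: 11.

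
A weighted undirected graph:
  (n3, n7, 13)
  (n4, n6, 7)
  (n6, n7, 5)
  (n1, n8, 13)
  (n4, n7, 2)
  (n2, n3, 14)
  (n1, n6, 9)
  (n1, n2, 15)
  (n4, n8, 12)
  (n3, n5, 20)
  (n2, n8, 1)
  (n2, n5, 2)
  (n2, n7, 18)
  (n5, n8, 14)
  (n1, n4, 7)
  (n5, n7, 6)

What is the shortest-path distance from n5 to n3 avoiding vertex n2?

19

Some routes from n5 to n3 avoiding n2:
n5 → n7 → n3: 6 + 13 = 19
n5 → n8 → n1 → n4 → n7 → n3: 14 + 13 + 7 + 2 + 13 = 49
n5 → n3: 20
n5 → n8 → n4 → n7 → n3: 14 + 12 + 2 + 13 = 41
n5 → n8 → n4 → n6 → n7 → n3: 14 + 12 + 7 + 5 + 13 = 51
The minimum is 19.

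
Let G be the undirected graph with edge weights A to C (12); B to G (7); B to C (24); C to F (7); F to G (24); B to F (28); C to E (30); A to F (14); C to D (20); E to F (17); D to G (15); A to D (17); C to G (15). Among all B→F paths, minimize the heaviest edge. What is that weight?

15

Checking several routes:
B → G → D → A → C → F: max(7, 15, 17, 12, 7) = 17
B → G → C → A → F: max(7, 15, 12, 14) = 15
B → G → C → F: max(7, 15, 7) = 15
B → G → D → A → F: max(7, 15, 17, 14) = 17
Best route has worst link 15.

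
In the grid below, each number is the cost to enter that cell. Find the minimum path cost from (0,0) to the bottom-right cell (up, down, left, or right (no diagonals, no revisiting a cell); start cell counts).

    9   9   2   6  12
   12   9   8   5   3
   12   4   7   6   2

Best path: r0c0 → r0c1 → r0c2 → r0c3 → r1c3 → r1c4 → r2c4
Cost: 9 + 9 + 2 + 6 + 5 + 3 + 2 = 36

36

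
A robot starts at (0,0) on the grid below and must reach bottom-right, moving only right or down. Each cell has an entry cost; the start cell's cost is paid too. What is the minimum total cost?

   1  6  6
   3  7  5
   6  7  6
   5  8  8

Best path: r0c0 -> r1c0 -> r1c1 -> r1c2 -> r2c2 -> r3c2
Cost: 1 + 3 + 7 + 5 + 6 + 8 = 30
For comparison, the top-then-right route costs 32.

30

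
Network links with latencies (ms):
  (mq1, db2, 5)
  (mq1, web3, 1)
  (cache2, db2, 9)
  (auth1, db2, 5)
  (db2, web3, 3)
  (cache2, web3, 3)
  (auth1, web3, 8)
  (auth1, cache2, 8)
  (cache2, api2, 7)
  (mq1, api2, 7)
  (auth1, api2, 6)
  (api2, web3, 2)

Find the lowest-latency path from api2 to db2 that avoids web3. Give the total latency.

Checking several routes:
api2 -> cache2 -> auth1 -> db2: 7 + 8 + 5 = 20
api2 -> mq1 -> db2: 7 + 5 = 12
api2 -> auth1 -> db2: 6 + 5 = 11
api2 -> cache2 -> db2: 7 + 9 = 16
The minimum is 11 ms.

11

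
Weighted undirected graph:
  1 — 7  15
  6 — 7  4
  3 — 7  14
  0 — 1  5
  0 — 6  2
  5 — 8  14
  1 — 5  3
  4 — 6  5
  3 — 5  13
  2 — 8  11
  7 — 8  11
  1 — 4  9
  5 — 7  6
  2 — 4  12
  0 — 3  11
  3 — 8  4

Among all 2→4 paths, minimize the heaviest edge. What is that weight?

11

Comparing a few candidate routes:
2-8-3-0-1-4: max(11, 4, 11, 5, 9) = 11
2-8-7-5-1-0-6-4: max(11, 11, 6, 3, 5, 2, 5) = 11
2-8-7-5-1-4: max(11, 11, 6, 3, 9) = 11
2-8-3-0-1-5-7-6-4: max(11, 4, 11, 5, 3, 6, 4, 5) = 11
2-8-3-0-6-7-5-1-4: max(11, 4, 11, 2, 4, 6, 3, 9) = 11
2-8-3-0-6-4: max(11, 4, 11, 2, 5) = 11
Best route has worst link 11.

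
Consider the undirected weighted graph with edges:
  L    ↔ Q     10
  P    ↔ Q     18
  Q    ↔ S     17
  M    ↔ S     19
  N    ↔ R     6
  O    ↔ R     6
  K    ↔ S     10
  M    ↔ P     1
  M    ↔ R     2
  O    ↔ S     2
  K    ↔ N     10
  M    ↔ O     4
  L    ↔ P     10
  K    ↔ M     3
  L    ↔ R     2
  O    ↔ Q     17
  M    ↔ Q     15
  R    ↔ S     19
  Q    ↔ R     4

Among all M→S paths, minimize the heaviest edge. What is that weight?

Some routes from M to S:
M→O→R→N→K→S: max(4, 6, 6, 10, 10) = 10
M→R→N→K→S: max(2, 6, 10, 10) = 10
M→R→O→S: max(2, 6, 2) = 6
M→O→S: max(4, 2) = 4
M→P→L→Q→R→O→S: max(1, 10, 10, 4, 6, 2) = 10
The minimum achievable maximum is 4.

4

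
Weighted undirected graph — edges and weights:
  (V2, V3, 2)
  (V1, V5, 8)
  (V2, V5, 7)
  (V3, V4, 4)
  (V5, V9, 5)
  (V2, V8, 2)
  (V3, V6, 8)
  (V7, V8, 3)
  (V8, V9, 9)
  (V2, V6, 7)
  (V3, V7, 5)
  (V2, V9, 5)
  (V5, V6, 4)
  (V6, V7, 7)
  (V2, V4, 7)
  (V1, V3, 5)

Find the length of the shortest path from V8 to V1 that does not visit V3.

17

A few of the V8→V1 routes:
V8 -> V2 -> V6 -> V5 -> V1: 2 + 7 + 4 + 8 = 21
V8 -> V2 -> V5 -> V1: 2 + 7 + 8 = 17
V8 -> V2 -> V9 -> V5 -> V1: 2 + 5 + 5 + 8 = 20
V8 -> V9 -> V5 -> V1: 9 + 5 + 8 = 22
Shortest: 17.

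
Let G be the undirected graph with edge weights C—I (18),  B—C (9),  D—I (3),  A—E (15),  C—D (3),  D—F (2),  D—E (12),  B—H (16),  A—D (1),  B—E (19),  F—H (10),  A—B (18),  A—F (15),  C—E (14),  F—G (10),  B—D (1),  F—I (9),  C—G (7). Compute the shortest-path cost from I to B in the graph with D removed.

Checking several routes:
I-F-G-C-B: 9 + 10 + 7 + 9 = 35
I-C-B: 18 + 9 = 27
I-F-H-B: 9 + 10 + 16 = 35
I-C-E-B: 18 + 14 + 19 = 51
I-F-A-B: 9 + 15 + 18 = 42
Shortest: 27.

27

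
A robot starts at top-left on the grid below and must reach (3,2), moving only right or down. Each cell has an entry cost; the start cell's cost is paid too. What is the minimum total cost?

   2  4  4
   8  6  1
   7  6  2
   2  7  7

Cheapest: r0c0 -> r0c1 -> r0c2 -> r1c2 -> r2c2 -> r3c2
  2 + 4 + 4 + 1 + 2 + 7 = 20

20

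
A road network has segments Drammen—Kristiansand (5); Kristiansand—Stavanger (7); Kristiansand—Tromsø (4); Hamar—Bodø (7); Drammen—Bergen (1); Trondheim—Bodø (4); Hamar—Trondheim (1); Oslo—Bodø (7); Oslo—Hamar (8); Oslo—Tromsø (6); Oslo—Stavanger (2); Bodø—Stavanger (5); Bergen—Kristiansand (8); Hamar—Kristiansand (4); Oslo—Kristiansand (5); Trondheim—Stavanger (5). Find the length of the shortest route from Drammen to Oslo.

10

A few of the Drammen→Oslo routes:
Drammen → Bergen → Kristiansand → Oslo: 1 + 8 + 5 = 14
Drammen → Kristiansand → Oslo: 5 + 5 = 10
Drammen → Kristiansand → Stavanger → Oslo: 5 + 7 + 2 = 14
Shortest: 10 mi.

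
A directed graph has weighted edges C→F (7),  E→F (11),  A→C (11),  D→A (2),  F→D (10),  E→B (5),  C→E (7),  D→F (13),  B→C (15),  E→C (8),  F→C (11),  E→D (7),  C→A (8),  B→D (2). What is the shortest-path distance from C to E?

7

Candidate routes:
C→E: 7
Best route has total 7.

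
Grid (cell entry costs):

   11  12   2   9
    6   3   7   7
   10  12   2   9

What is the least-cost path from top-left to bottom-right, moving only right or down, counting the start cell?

38

Best path: (0,0) (1,0) (1,1) (1,2) (2,2) (2,3)
Cost: 11 + 6 + 3 + 7 + 2 + 9 = 38
For comparison, the top-then-right route costs 50.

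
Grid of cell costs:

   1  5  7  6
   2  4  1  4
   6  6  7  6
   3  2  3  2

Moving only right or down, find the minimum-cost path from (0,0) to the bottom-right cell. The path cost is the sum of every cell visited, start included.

19

One optimal route is [0,0]→[1,0]→[2,0]→[3,0]→[3,1]→[3,2]→[3,3].
Its cost is 1 + 2 + 6 + 3 + 2 + 3 + 2 = 19.
(Top row then right column would cost 31.)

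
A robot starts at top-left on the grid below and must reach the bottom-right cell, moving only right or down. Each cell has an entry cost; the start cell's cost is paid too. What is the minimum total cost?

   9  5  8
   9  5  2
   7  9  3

24

Path (0,0)→(0,1)→(1,1)→(1,2)→(2,2): 9 + 5 + 5 + 2 + 3 = 24.
For comparison, the top-then-right route costs 27.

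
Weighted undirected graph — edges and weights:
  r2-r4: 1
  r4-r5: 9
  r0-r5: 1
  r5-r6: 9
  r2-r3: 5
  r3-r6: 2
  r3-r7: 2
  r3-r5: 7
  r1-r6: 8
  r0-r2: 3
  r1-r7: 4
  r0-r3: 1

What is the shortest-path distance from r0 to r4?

4

Some routes from r0 to r4:
r0-r5-r4: 1 + 9 = 10
r0-r3-r2-r4: 1 + 5 + 1 = 7
r0-r2-r4: 3 + 1 = 4
r0-r5-r3-r2-r4: 1 + 7 + 5 + 1 = 14
Best route has total 4.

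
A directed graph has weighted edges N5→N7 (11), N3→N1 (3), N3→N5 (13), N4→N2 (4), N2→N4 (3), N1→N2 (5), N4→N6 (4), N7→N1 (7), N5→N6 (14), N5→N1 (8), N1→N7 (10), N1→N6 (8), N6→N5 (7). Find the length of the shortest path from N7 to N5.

Paths from N7 to N5:
N7 → N1 → N6 → N5: 7 + 8 + 7 = 22
N7 → N1 → N2 → N4 → N6 → N5: 7 + 5 + 3 + 4 + 7 = 26
Best route has total 22.

22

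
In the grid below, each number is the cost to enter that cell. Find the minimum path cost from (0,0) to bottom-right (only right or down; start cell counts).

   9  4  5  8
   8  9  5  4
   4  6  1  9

33

Take [0,0]→[0,1]→[0,2]→[1,2]→[2,2]→[2,3] for a total of 9 + 4 + 5 + 5 + 1 + 9 = 33.
(Top row then right column would cost 39.)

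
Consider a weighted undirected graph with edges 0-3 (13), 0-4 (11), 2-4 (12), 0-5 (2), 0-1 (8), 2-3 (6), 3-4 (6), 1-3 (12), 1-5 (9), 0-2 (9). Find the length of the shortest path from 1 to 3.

12

A few of the 1→3 routes:
1-0-3: 8 + 13 = 21
1-3: 12
1-0-2-3: 8 + 9 + 6 = 23
1-5-0-3: 9 + 2 + 13 = 24
Best route has total 12.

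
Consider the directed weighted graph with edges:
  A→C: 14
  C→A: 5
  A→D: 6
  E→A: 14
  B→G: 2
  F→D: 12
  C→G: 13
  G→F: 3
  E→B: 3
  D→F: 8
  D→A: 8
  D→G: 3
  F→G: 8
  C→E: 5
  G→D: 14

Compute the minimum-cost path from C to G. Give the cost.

Routes from C to G:
C -> A -> D -> F -> G: 5 + 6 + 8 + 8 = 27
C -> E -> A -> D -> G: 5 + 14 + 6 + 3 = 28
C -> G: 13
C -> E -> B -> G: 5 + 3 + 2 = 10
C -> A -> D -> G: 5 + 6 + 3 = 14
C -> E -> A -> D -> F -> G: 5 + 14 + 6 + 8 + 8 = 41
Shortest: 10.

10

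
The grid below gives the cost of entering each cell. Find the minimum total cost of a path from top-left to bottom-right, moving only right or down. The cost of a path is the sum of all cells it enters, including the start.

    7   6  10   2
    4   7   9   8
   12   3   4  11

36

Best path: [0,0] [1,0] [1,1] [2,1] [2,2] [2,3]
Cost: 7 + 4 + 7 + 3 + 4 + 11 = 36
For comparison, the top-then-right route costs 44.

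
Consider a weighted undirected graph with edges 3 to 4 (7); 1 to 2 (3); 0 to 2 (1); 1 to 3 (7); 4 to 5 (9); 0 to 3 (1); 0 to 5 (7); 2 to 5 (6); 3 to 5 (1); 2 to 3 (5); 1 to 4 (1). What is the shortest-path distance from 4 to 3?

Some routes from 4 to 3:
4 - 3: 7
4 - 1 - 2 - 0 - 3: 1 + 3 + 1 + 1 = 6
4 - 1 - 2 - 3: 1 + 3 + 5 = 9
4 - 1 - 2 - 5 - 3: 1 + 3 + 6 + 1 = 11
4 - 1 - 3: 1 + 7 = 8
4 - 5 - 3: 9 + 1 = 10
Best route has total 6.

6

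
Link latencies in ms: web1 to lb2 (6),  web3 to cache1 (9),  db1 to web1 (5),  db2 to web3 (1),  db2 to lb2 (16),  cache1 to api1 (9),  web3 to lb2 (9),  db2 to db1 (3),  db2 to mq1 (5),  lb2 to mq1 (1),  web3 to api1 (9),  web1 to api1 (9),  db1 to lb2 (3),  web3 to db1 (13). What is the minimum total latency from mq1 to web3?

6

Some routes from mq1 to web3:
mq1→lb2→web3: 1 + 9 = 10
mq1→lb2→db1→db2→web3: 1 + 3 + 3 + 1 = 8
mq1→db2→web3: 5 + 1 = 6
Shortest: 6 ms.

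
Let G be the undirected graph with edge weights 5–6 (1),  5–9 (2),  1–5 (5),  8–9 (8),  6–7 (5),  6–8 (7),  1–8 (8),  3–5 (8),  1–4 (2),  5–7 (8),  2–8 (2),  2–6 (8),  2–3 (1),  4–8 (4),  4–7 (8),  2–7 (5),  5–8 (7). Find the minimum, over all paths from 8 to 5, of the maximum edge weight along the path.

5

Checking several routes:
8→2→7→6→5: max(2, 5, 5, 1) = 5
8→4→1→5: max(4, 2, 5) = 5
8→5: max(7) = 7
8→6→5: max(7, 1) = 7
The minimum achievable maximum is 5.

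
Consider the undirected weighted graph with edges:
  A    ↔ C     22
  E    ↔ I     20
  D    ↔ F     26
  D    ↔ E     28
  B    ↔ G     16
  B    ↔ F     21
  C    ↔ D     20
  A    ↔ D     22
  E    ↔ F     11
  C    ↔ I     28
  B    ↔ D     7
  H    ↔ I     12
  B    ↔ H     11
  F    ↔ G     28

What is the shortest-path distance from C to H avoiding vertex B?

Some routes from C to H avoiding B:
C→D→E→I→H: 20 + 28 + 20 + 12 = 80
C→D→F→E→I→H: 20 + 26 + 11 + 20 + 12 = 89
C→I→H: 28 + 12 = 40
Best route has total 40.

40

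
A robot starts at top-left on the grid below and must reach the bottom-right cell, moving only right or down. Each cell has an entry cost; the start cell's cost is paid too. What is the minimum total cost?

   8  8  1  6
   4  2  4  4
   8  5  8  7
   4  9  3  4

33

Best path: [0,0] [1,0] [1,1] [1,2] [1,3] [2,3] [3,3]
Cost: 8 + 4 + 2 + 4 + 4 + 7 + 4 = 33
For comparison, the top-then-right route costs 38.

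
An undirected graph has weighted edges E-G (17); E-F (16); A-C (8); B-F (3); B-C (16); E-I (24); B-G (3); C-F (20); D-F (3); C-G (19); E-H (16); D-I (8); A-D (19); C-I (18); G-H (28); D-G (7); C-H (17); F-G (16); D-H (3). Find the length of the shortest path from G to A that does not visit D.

27

Checking several routes:
G → B → F → C → A: 3 + 3 + 20 + 8 = 34
G → B → C → A: 3 + 16 + 8 = 27
G → C → A: 19 + 8 = 27
The minimum is 27.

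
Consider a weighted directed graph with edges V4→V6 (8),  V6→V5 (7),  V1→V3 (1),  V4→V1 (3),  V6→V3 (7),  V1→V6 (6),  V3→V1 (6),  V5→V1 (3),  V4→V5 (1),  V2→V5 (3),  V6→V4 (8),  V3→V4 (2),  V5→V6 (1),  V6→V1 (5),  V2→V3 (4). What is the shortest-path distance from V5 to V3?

Some routes from V5 to V3:
V5 → V6 → V3: 1 + 7 = 8
V5 → V1 → V3: 3 + 1 = 4
V5 → V6 → V1 → V3: 1 + 5 + 1 = 7
Shortest: 4.

4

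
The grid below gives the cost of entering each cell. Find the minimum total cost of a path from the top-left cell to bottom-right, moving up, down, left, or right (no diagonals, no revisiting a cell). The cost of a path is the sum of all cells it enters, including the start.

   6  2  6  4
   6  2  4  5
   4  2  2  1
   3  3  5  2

17

Path (0,0) -> (0,1) -> (1,1) -> (2,1) -> (2,2) -> (2,3) -> (3,3): 6 + 2 + 2 + 2 + 2 + 1 + 2 = 17.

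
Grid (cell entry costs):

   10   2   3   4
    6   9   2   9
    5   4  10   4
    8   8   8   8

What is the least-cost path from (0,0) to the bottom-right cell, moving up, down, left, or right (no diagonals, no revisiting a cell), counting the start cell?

Path r0c0 → r0c1 → r0c2 → r1c2 → r1c3 → r2c3 → r3c3: 10 + 2 + 3 + 2 + 9 + 4 + 8 = 38.

38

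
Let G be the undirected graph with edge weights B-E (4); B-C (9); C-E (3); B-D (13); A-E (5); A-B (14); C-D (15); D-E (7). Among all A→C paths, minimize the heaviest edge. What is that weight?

Some routes from A to C:
A → B → E → C: max(14, 4, 3) = 14
A → B → D → E → C: max(14, 13, 7, 3) = 14
A → E → B → C: max(5, 4, 9) = 9
A → E → D → B → C: max(5, 7, 13, 9) = 13
A → E → C: max(5, 3) = 5
A → B → C: max(14, 9) = 14
Smallest bottleneck: 5.

5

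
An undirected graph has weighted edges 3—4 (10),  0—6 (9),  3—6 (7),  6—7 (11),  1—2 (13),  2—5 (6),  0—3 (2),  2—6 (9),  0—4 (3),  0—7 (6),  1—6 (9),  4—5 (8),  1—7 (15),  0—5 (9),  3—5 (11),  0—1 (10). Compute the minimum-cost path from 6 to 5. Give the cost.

Some routes from 6 to 5:
6 → 2 → 5: 9 + 6 = 15
6 → 3 → 0 → 5: 7 + 2 + 9 = 18
6 → 3 → 5: 7 + 11 = 18
6 → 0 → 5: 9 + 9 = 18
Best route has total 15.

15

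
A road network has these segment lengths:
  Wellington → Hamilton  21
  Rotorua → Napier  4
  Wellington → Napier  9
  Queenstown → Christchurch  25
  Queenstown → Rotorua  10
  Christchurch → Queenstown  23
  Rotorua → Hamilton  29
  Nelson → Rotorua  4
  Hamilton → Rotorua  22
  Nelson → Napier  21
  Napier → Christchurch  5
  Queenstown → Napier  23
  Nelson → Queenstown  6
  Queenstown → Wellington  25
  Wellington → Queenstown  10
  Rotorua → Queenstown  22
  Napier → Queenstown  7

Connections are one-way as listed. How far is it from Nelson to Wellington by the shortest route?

Paths from Nelson to Wellington:
Nelson - Rotorua - Napier - Queenstown - Wellington: 4 + 4 + 7 + 25 = 40
Nelson - Napier - Christchurch - Queenstown - Wellington: 21 + 5 + 23 + 25 = 74
Nelson - Rotorua - Queenstown - Wellington: 4 + 22 + 25 = 51
Nelson - Rotorua - Napier - Christchurch - Queenstown - Wellington: 4 + 4 + 5 + 23 + 25 = 61
Nelson - Napier - Queenstown - Wellington: 21 + 7 + 25 = 53
Nelson - Queenstown - Wellington: 6 + 25 = 31
Best route has total 31.

31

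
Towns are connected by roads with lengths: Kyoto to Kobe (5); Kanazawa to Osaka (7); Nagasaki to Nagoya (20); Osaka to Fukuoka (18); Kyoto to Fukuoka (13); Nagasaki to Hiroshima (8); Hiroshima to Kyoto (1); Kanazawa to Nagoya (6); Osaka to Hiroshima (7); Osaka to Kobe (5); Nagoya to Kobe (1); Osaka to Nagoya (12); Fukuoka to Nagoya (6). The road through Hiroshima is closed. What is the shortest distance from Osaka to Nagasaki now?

26

Comparing a few candidate routes:
Osaka-Kanazawa-Nagoya-Nagasaki: 7 + 6 + 20 = 33
Osaka-Nagoya-Nagasaki: 12 + 20 = 32
Osaka-Kobe-Nagoya-Nagasaki: 5 + 1 + 20 = 26
Best route has total 26.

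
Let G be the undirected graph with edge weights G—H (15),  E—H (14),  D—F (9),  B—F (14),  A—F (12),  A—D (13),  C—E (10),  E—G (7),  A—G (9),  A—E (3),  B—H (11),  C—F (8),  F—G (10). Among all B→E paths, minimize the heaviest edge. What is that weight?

14

Checking several routes:
B - F - G - A - E: max(14, 10, 9, 3) = 14
B - F - G - E: max(14, 10, 7) = 14
B - F - D - A - E: max(14, 9, 13, 3) = 14
B - H - E: max(11, 14) = 14
Best route has worst link 14.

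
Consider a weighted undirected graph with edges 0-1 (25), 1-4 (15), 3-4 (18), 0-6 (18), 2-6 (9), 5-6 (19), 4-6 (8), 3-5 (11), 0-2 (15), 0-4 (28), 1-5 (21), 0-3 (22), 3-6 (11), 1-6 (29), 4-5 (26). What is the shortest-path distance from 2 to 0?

15

Comparing a few candidate routes:
2 - 0: 15
2 - 6 - 3 - 0: 9 + 11 + 22 = 42
2 - 6 - 4 - 0: 9 + 8 + 28 = 45
2 - 6 - 0: 9 + 18 = 27
Best route has total 15.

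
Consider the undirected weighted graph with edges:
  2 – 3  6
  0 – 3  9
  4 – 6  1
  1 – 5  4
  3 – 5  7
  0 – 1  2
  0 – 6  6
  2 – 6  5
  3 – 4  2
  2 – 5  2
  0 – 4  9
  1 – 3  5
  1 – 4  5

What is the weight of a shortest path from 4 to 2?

6

Checking several routes:
4 - 6 - 2: 1 + 5 = 6
4 - 1 - 5 - 2: 5 + 4 + 2 = 11
4 - 3 - 2: 2 + 6 = 8
Shortest: 6.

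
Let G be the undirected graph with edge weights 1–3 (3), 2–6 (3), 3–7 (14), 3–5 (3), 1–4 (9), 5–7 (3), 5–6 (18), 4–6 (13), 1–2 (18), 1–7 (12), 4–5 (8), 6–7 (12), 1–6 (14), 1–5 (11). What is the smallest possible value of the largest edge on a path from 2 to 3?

Comparing a few candidate routes:
2→6→7→1→4→5→3: max(3, 12, 12, 9, 8, 3) = 12
2→6→7→1→3: max(3, 12, 12, 3) = 12
2→6→7→5→1→3: max(3, 12, 3, 11, 3) = 12
2→6→7→5→3: max(3, 12, 3, 3) = 12
2→6→7→5→4→1→3: max(3, 12, 3, 8, 9, 3) = 12
2→6→7→1→5→3: max(3, 12, 12, 11, 3) = 12
Smallest bottleneck: 12.

12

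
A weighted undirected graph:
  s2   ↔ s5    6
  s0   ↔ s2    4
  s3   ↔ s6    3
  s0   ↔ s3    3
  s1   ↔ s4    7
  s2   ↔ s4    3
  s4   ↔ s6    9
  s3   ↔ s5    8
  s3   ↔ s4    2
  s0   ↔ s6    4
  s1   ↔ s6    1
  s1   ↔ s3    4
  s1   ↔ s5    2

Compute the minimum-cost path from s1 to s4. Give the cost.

Comparing a few candidate routes:
s1→s6→s3→s4: 1 + 3 + 2 = 6
s1→s4: 7
s1→s3→s4: 4 + 2 = 6
s1→s6→s0→s3→s4: 1 + 4 + 3 + 2 = 10
Shortest: 6.

6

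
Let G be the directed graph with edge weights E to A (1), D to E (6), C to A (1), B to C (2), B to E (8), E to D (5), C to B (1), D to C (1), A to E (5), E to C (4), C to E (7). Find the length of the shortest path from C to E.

Routes from C to E:
C - E: 7
C - B - E: 1 + 8 = 9
C - A - E: 1 + 5 = 6
The minimum is 6.

6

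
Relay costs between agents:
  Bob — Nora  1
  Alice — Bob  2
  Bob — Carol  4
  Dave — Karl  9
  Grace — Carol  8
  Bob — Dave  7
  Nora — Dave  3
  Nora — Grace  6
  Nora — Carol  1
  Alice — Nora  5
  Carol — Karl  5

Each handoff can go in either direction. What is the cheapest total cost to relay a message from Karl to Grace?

Some routes from Karl to Grace:
Karl → Carol → Nora → Grace: 5 + 1 + 6 = 12
Karl → Carol → Grace: 5 + 8 = 13
Karl → Carol → Bob → Nora → Grace: 5 + 4 + 1 + 6 = 16
Karl → Dave → Nora → Grace: 9 + 3 + 6 = 18
The minimum is 12.

12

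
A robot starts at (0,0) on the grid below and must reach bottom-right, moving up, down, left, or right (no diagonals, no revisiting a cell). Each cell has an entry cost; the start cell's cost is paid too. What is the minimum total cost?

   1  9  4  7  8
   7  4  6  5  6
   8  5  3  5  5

Take r0c0 → r1c0 → r1c1 → r2c1 → r2c2 → r2c3 → r2c4 for a total of 1 + 7 + 4 + 5 + 3 + 5 + 5 = 30.

30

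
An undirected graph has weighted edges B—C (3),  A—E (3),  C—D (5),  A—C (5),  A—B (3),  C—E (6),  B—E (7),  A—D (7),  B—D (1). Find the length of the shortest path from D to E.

7

Comparing a few candidate routes:
D -> B -> A -> E: 1 + 3 + 3 = 7
D -> B -> E: 1 + 7 = 8
D -> A -> E: 7 + 3 = 10
Shortest: 7.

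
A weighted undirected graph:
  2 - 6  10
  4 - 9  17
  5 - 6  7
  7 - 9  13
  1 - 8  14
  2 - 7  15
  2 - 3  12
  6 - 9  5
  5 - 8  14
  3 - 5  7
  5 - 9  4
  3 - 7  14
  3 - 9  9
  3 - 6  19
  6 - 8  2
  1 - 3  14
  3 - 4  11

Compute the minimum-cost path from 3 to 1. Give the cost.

14

A few of the 3→1 routes:
3 -> 5 -> 9 -> 6 -> 8 -> 1: 7 + 4 + 5 + 2 + 14 = 32
3 -> 6 -> 8 -> 1: 19 + 2 + 14 = 35
3 -> 5 -> 8 -> 1: 7 + 14 + 14 = 35
3 -> 1: 14
3 -> 5 -> 6 -> 8 -> 1: 7 + 7 + 2 + 14 = 30
3 -> 9 -> 6 -> 8 -> 1: 9 + 5 + 2 + 14 = 30
Best route has total 14.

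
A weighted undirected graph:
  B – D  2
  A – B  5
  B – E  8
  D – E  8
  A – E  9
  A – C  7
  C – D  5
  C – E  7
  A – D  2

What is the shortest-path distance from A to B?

4

Comparing a few candidate routes:
A→D→B: 2 + 2 = 4
A→E→B: 9 + 8 = 17
A→B: 5
A→C→D→B: 7 + 5 + 2 = 14
Shortest: 4.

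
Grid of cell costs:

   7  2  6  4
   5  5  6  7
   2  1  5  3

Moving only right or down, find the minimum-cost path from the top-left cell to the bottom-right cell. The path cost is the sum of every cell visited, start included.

One optimal route is r0c0 → r0c1 → r1c1 → r2c1 → r2c2 → r2c3.
Its cost is 7 + 2 + 5 + 1 + 5 + 3 = 23.
(Top row then right column would cost 29.)

23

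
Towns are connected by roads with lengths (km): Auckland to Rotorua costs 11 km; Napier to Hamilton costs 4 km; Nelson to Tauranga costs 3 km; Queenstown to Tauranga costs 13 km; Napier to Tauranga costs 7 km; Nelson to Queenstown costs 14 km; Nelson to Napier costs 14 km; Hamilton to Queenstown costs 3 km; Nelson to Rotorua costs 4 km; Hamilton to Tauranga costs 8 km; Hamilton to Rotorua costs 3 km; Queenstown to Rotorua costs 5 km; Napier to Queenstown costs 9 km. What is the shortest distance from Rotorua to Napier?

7

Checking several routes:
Rotorua-Hamilton-Napier: 3 + 4 = 7
Rotorua-Queenstown-Hamilton-Napier: 5 + 3 + 4 = 12
Rotorua-Nelson-Tauranga-Napier: 4 + 3 + 7 = 14
Shortest: 7 km.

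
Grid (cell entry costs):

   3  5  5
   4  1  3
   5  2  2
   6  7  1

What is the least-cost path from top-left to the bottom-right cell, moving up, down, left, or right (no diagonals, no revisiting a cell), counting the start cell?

One optimal route is r0c0 r1c0 r1c1 r2c1 r2c2 r3c2.
Its cost is 3 + 4 + 1 + 2 + 2 + 1 = 13.

13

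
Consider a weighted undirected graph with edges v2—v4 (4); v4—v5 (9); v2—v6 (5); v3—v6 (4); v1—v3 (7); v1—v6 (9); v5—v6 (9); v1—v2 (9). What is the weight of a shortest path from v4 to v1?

Comparing a few candidate routes:
v4 → v2 → v6 → v1: 4 + 5 + 9 = 18
v4 → v2 → v6 → v3 → v1: 4 + 5 + 4 + 7 = 20
v4 → v2 → v1: 4 + 9 = 13
Best route has total 13.

13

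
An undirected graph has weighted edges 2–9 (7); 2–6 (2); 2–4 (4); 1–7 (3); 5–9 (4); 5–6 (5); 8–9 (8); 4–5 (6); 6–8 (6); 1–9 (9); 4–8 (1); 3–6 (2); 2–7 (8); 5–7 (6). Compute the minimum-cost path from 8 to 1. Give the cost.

16

Some routes from 8 to 1:
8 -> 4 -> 5 -> 9 -> 1: 1 + 6 + 4 + 9 = 20
8 -> 9 -> 1: 8 + 9 = 17
8 -> 4 -> 2 -> 7 -> 1: 1 + 4 + 8 + 3 = 16
8 -> 6 -> 5 -> 7 -> 1: 6 + 5 + 6 + 3 = 20
8 -> 4 -> 5 -> 7 -> 1: 1 + 6 + 6 + 3 = 16
8 -> 6 -> 2 -> 7 -> 1: 6 + 2 + 8 + 3 = 19
Best route has total 16.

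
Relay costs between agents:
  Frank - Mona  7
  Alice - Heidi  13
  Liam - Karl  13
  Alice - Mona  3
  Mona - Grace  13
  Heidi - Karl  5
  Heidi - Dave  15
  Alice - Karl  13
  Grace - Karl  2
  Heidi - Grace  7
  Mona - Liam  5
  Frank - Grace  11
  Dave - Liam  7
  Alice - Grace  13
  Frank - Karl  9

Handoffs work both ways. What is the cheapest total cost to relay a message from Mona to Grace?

13

Some routes from Mona to Grace:
Mona-Grace: 13
Mona-Frank-Grace: 7 + 11 = 18
Mona-Alice-Grace: 3 + 13 = 16
Mona-Frank-Karl-Grace: 7 + 9 + 2 = 18
Best route has total 13.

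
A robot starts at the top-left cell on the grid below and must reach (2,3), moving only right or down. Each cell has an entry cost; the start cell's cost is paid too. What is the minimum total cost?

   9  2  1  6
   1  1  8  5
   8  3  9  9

Path [0,0] [0,1] [0,2] [0,3] [1,3] [2,3]: 9 + 2 + 1 + 6 + 5 + 9 = 32.

32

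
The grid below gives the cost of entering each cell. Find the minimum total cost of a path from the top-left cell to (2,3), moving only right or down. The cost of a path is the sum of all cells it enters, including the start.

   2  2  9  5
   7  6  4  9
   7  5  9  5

28

Take (0,0)→(0,1)→(1,1)→(1,2)→(1,3)→(2,3) for a total of 2 + 2 + 6 + 4 + 9 + 5 = 28.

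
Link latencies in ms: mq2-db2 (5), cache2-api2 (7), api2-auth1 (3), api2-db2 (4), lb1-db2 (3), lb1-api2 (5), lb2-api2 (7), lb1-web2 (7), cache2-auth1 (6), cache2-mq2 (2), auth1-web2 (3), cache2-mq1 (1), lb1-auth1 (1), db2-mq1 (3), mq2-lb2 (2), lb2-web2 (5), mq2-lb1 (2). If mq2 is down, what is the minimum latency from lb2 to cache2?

Some routes from lb2 to cache2 avoiding mq2:
lb2-api2-db2-mq1-cache2: 7 + 4 + 3 + 1 = 15
lb2-web2-auth1-lb1-db2-mq1-cache2: 5 + 3 + 1 + 3 + 3 + 1 = 16
lb2-api2-cache2: 7 + 7 = 14
lb2-api2-auth1-cache2: 7 + 3 + 6 = 16
lb2-web2-auth1-cache2: 5 + 3 + 6 = 14
The minimum is 14 ms.

14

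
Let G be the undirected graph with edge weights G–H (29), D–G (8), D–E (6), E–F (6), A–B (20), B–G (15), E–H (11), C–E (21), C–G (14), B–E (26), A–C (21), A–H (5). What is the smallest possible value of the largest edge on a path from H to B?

A few of the H→B routes:
H-A-B: max(5, 20) = 20
H-E-D-G-B: max(11, 6, 8, 15) = 15
H-E-D-G-C-A-B: max(11, 6, 8, 14, 21, 20) = 21
H-E-C-G-B: max(11, 21, 14, 15) = 21
H-E-C-A-B: max(11, 21, 21, 20) = 21
Best route has worst link 15.

15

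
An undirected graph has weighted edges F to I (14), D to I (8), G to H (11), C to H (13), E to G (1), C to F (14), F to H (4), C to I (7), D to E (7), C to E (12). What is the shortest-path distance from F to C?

14

A few of the F→C routes:
F - H - C: 4 + 13 = 17
F - I - C: 14 + 7 = 21
F - C: 14
F - H - G - E - C: 4 + 11 + 1 + 12 = 28
Best route has total 14.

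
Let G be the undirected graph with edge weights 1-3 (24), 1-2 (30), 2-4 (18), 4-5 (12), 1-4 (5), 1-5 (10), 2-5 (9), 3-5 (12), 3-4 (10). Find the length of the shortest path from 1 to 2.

19

Checking several routes:
1 -> 2: 30
1 -> 4 -> 2: 5 + 18 = 23
1 -> 4 -> 3 -> 5 -> 2: 5 + 10 + 12 + 9 = 36
1 -> 5 -> 2: 10 + 9 = 19
1 -> 4 -> 5 -> 2: 5 + 12 + 9 = 26
The minimum is 19.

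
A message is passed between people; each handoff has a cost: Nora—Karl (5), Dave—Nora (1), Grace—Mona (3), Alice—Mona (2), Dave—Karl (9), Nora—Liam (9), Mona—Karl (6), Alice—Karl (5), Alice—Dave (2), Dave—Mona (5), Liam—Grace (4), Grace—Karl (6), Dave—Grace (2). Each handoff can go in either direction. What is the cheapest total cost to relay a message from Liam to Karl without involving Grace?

Candidate routes:
Liam-Nora-Karl: 9 + 5 = 14
Liam-Nora-Dave-Alice-Mona-Karl: 9 + 1 + 2 + 2 + 6 = 20
Liam-Nora-Dave-Karl: 9 + 1 + 9 = 19
Liam-Nora-Dave-Mona-Alice-Karl: 9 + 1 + 5 + 2 + 5 = 22
Liam-Nora-Dave-Mona-Karl: 9 + 1 + 5 + 6 = 21
Liam-Nora-Dave-Alice-Karl: 9 + 1 + 2 + 5 = 17
Shortest: 14.

14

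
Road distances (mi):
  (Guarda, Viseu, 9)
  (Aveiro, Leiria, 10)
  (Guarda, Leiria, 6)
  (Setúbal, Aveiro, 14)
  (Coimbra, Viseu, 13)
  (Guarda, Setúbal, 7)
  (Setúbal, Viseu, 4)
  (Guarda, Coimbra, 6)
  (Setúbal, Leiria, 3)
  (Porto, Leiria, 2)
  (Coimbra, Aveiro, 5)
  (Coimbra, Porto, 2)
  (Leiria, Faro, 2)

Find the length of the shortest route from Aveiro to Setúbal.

12

Comparing a few candidate routes:
Aveiro→Coimbra→Guarda→Setúbal: 5 + 6 + 7 = 18
Aveiro→Leiria→Setúbal: 10 + 3 = 13
Aveiro→Setúbal: 14
Aveiro→Coimbra→Porto→Leiria→Setúbal: 5 + 2 + 2 + 3 = 12
Best route has total 12 mi.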